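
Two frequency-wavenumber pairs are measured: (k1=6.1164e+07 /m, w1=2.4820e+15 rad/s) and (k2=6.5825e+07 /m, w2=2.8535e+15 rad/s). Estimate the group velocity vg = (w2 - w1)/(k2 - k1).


vg = (w2 - w1) / (k2 - k1)
= (2.8535e+15 - 2.4820e+15) / (6.5825e+07 - 6.1164e+07)
= 3.7150e+14 / 4.6610e+06
= 7.9704e+07 m/s

7.9704e+07


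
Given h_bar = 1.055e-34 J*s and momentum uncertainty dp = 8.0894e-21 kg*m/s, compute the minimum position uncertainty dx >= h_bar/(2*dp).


dx = h_bar / (2 * dp)
= 1.055e-34 / (2 * 8.0894e-21)
= 1.055e-34 / 1.6179e-20
= 6.5209e-15 m

6.5209e-15


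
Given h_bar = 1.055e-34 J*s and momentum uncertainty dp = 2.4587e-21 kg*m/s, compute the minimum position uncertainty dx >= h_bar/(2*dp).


dx = h_bar / (2 * dp)
= 1.055e-34 / (2 * 2.4587e-21)
= 1.055e-34 / 4.9174e-21
= 2.1454e-14 m

2.1454e-14


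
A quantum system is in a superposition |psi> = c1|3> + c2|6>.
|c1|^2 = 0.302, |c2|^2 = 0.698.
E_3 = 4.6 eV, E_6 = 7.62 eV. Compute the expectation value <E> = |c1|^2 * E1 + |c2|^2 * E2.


<E> = |c1|^2 * E1 + |c2|^2 * E2
= 0.302 * 4.6 + 0.698 * 7.62
= 1.3892 + 5.3188
= 6.708 eV

6.708


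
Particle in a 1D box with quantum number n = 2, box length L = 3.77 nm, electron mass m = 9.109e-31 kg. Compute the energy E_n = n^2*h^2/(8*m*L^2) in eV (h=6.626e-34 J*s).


E = n^2 * h^2 / (8 * m * L^2)
= 2^2 * (6.626e-34)^2 / (8 * 9.109e-31 * (3.77e-9)^2)
= 4 * 4.3904e-67 / (8 * 9.109e-31 * 1.4213e-17)
= 1.6956e-20 J
= 0.1058 eV

0.1058


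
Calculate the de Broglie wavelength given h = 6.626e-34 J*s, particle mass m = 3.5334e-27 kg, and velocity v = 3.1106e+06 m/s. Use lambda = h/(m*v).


lambda = h / (m * v)
= 6.626e-34 / (3.5334e-27 * 3.1106e+06)
= 6.626e-34 / 1.0991e-20
= 6.0286e-14 m

6.0286e-14


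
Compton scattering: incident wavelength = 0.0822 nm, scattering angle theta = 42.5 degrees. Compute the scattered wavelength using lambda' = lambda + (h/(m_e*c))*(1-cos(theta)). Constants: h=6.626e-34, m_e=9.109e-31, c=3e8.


Compton wavelength: h/(m_e*c) = 2.4247e-12 m
d_lambda = 2.4247e-12 * (1 - cos(42.5 deg))
= 2.4247e-12 * 0.262723
= 6.3703e-13 m = 0.000637 nm
lambda' = 0.0822 + 0.000637
= 0.082837 nm

0.082837


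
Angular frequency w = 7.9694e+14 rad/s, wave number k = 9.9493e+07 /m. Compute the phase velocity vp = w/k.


vp = w / k
= 7.9694e+14 / 9.9493e+07
= 8.0100e+06 m/s

8.0100e+06


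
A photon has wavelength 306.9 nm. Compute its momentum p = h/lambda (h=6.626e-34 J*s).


p = h / lambda
= 6.626e-34 / (306.9e-9)
= 6.626e-34 / 3.0690e-07
= 2.1590e-27 kg*m/s

2.1590e-27


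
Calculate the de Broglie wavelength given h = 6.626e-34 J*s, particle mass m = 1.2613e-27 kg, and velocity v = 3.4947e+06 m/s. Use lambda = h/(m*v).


lambda = h / (m * v)
= 6.626e-34 / (1.2613e-27 * 3.4947e+06)
= 6.626e-34 / 4.4079e-21
= 1.5032e-13 m

1.5032e-13


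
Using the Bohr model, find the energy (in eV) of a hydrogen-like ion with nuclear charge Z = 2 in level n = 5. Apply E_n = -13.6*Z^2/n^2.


E_n = -13.6 * Z^2 / n^2
= -13.6 * 2^2 / 5^2
= -13.6 * 4 / 25
= -2.176 eV

-2.176


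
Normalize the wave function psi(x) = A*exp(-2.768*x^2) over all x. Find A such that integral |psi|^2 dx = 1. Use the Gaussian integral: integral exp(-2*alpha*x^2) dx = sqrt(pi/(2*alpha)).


integral |psi|^2 dx = A^2 * sqrt(pi/(2*alpha)) = 1
A^2 = sqrt(2*alpha/pi)
= sqrt(2 * 2.768 / pi)
= 1.327465
A = sqrt(1.327465)
= 1.1522

1.1522


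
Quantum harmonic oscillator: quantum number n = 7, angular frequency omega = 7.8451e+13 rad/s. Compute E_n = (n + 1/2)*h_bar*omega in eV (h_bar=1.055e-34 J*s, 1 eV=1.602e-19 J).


E = (n + 1/2) * h_bar * omega
= (7 + 0.5) * 1.055e-34 * 7.8451e+13
= 7.5 * 8.2766e-21
= 6.2074e-20 J
= 0.3875 eV

0.3875


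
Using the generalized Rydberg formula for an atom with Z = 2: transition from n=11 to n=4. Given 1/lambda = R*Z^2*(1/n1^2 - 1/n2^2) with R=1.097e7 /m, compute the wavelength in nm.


1/lambda = R * Z^2 * (1/n1^2 - 1/n2^2)
= 1.097e7 * 2^2 * (1/4^2 - 1/11^2)
= 1.097e7 * 4 * (0.0625 - 0.008264)
= 2.3799e+06 /m
lambda = 1 / 2.3799e+06
= 420.1936 nm

420.1936


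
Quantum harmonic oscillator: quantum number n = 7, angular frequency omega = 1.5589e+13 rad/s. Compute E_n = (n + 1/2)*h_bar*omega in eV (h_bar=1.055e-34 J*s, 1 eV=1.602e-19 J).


E = (n + 1/2) * h_bar * omega
= (7 + 0.5) * 1.055e-34 * 1.5589e+13
= 7.5 * 1.6446e-21
= 1.2335e-20 J
= 0.077 eV

0.077


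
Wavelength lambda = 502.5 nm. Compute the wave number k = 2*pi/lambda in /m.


k = 2 * pi / lambda
= 6.2832 / (502.5e-9)
= 6.2832 / 5.0250e-07
= 1.2504e+07 /m

1.2504e+07


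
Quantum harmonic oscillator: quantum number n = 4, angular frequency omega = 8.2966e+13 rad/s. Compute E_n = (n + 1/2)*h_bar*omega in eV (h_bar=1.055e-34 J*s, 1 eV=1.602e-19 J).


E = (n + 1/2) * h_bar * omega
= (4 + 0.5) * 1.055e-34 * 8.2966e+13
= 4.5 * 8.7529e-21
= 3.9388e-20 J
= 0.2459 eV

0.2459


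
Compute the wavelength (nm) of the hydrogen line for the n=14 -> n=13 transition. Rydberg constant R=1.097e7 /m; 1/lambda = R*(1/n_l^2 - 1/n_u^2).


1/lambda = R * (1/n_l^2 - 1/n_u^2)
= 1.097e7 * (1/13^2 - 1/14^2)
= 1.097e7 * (0.005917 - 0.005102)
= 1.097e7 * 0.000815
= 8.9419e+03 /m
lambda = 1 / 8.9419e+03 = 111833.6203 nm

111833.6203


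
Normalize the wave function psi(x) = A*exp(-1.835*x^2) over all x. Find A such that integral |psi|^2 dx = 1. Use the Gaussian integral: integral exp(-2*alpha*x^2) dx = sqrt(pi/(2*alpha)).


integral |psi|^2 dx = A^2 * sqrt(pi/(2*alpha)) = 1
A^2 = sqrt(2*alpha/pi)
= sqrt(2 * 1.835 / pi)
= 1.080832
A = sqrt(1.080832)
= 1.0396

1.0396


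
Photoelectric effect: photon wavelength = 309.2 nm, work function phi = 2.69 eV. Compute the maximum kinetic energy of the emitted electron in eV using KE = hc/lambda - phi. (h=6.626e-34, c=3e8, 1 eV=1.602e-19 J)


E_photon = hc / lambda
= (6.626e-34)(3e8) / (309.2e-9)
= 6.4288e-19 J
= 4.013 eV
KE = E_photon - phi
= 4.013 - 2.69
= 1.323 eV

1.323


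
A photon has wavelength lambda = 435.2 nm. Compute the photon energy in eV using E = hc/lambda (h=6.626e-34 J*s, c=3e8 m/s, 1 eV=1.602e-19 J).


E = hc / lambda
= (6.626e-34)(3e8) / (435.2e-9)
= 1.9878e-25 / 4.3520e-07
= 4.5676e-19 J
Converting to eV: 4.5676e-19 / 1.602e-19
= 2.8512 eV

2.8512


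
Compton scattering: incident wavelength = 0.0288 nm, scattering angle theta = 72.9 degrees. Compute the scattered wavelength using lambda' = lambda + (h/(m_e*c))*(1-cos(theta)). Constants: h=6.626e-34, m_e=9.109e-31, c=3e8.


Compton wavelength: h/(m_e*c) = 2.4247e-12 m
d_lambda = 2.4247e-12 * (1 - cos(72.9 deg))
= 2.4247e-12 * 0.70596
= 1.7117e-12 m = 0.001712 nm
lambda' = 0.0288 + 0.001712
= 0.030512 nm

0.030512


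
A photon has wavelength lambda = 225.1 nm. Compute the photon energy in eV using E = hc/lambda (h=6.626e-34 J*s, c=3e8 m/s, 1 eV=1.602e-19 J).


E = hc / lambda
= (6.626e-34)(3e8) / (225.1e-9)
= 1.9878e-25 / 2.2510e-07
= 8.8307e-19 J
Converting to eV: 8.8307e-19 / 1.602e-19
= 5.5123 eV

5.5123


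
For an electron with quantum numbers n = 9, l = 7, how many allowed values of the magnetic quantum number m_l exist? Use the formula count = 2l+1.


m_l ranges from -l to +l in integer steps
So m_l goes from -7 to +7
Count = 2l + 1 = 2*7 + 1
= 15

15


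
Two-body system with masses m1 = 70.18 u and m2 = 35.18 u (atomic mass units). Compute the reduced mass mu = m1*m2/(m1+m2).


mu = m1 * m2 / (m1 + m2)
= 70.18 * 35.18 / (70.18 + 35.18)
= 2468.9324 / 105.36
= 23.4333 u

23.4333


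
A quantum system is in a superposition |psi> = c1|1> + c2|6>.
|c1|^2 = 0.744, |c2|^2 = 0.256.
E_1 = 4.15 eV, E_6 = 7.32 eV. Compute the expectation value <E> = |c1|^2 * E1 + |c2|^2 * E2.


<E> = |c1|^2 * E1 + |c2|^2 * E2
= 0.744 * 4.15 + 0.256 * 7.32
= 3.0876 + 1.8739
= 4.9615 eV

4.9615


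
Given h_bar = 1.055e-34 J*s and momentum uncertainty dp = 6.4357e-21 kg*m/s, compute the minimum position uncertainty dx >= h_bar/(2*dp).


dx = h_bar / (2 * dp)
= 1.055e-34 / (2 * 6.4357e-21)
= 1.055e-34 / 1.2871e-20
= 8.1965e-15 m

8.1965e-15


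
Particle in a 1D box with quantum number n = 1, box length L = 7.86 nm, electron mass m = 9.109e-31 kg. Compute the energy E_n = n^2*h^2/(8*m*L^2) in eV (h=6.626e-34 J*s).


E = n^2 * h^2 / (8 * m * L^2)
= 1^2 * (6.626e-34)^2 / (8 * 9.109e-31 * (7.86e-9)^2)
= 1 * 4.3904e-67 / (8 * 9.109e-31 * 6.1780e-17)
= 9.7521e-22 J
= 0.0061 eV

0.0061


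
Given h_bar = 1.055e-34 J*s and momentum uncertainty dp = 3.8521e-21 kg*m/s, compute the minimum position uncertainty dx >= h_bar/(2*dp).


dx = h_bar / (2 * dp)
= 1.055e-34 / (2 * 3.8521e-21)
= 1.055e-34 / 7.7042e-21
= 1.3694e-14 m

1.3694e-14


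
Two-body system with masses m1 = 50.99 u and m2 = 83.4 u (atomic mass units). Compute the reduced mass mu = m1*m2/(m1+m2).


mu = m1 * m2 / (m1 + m2)
= 50.99 * 83.4 / (50.99 + 83.4)
= 4252.566 / 134.39
= 31.6435 u

31.6435


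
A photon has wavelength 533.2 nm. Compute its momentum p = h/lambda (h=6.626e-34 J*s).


p = h / lambda
= 6.626e-34 / (533.2e-9)
= 6.626e-34 / 5.3320e-07
= 1.2427e-27 kg*m/s

1.2427e-27


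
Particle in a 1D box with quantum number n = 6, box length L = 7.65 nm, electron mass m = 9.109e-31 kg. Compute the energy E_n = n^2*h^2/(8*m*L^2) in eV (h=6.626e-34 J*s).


E = n^2 * h^2 / (8 * m * L^2)
= 6^2 * (6.626e-34)^2 / (8 * 9.109e-31 * (7.65e-9)^2)
= 36 * 4.3904e-67 / (8 * 9.109e-31 * 5.8523e-17)
= 3.7061e-20 J
= 0.2313 eV

0.2313


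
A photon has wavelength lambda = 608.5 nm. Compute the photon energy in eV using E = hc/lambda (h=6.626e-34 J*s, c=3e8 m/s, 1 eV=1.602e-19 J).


E = hc / lambda
= (6.626e-34)(3e8) / (608.5e-9)
= 1.9878e-25 / 6.0850e-07
= 3.2667e-19 J
Converting to eV: 3.2667e-19 / 1.602e-19
= 2.0392 eV

2.0392


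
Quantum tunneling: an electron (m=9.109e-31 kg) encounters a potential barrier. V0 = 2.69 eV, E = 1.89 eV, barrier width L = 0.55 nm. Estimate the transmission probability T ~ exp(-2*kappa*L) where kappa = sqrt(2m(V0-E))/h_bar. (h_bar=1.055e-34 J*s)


V0 - E = 0.8 eV = 1.2816e-19 J
kappa = sqrt(2 * m * (V0-E)) / h_bar
= sqrt(2 * 9.109e-31 * 1.2816e-19) / 1.055e-34
= 4.5801e+09 /m
2*kappa*L = 2 * 4.5801e+09 * 0.55e-9
= 5.0381
T = exp(-5.0381) = 6.486057e-03

6.486057e-03


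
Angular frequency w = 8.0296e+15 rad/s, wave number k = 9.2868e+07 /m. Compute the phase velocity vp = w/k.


vp = w / k
= 8.0296e+15 / 9.2868e+07
= 8.6463e+07 m/s

8.6463e+07


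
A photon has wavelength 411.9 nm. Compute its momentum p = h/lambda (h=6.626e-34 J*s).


p = h / lambda
= 6.626e-34 / (411.9e-9)
= 6.626e-34 / 4.1190e-07
= 1.6086e-27 kg*m/s

1.6086e-27


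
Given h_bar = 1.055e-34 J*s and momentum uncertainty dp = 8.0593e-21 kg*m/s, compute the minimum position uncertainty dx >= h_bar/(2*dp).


dx = h_bar / (2 * dp)
= 1.055e-34 / (2 * 8.0593e-21)
= 1.055e-34 / 1.6119e-20
= 6.5452e-15 m

6.5452e-15


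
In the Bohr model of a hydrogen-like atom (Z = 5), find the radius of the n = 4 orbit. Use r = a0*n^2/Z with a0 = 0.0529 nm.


r = a0 * n^2 / Z
= 0.0529 * 4^2 / 5
= 0.0529 * 16 / 5
= 0.1693 nm

0.1693


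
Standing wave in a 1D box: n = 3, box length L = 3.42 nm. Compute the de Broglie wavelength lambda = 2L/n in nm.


lambda = 2L / n
= 2 * 3.42 / 3
= 6.84 / 3
= 2.28 nm

2.28


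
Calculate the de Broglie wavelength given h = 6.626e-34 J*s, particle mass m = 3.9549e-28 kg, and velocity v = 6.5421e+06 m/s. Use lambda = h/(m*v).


lambda = h / (m * v)
= 6.626e-34 / (3.9549e-28 * 6.5421e+06)
= 6.626e-34 / 2.5873e-21
= 2.5609e-13 m

2.5609e-13


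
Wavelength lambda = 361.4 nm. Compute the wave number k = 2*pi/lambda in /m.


k = 2 * pi / lambda
= 6.2832 / (361.4e-9)
= 6.2832 / 3.6140e-07
= 1.7386e+07 /m

1.7386e+07


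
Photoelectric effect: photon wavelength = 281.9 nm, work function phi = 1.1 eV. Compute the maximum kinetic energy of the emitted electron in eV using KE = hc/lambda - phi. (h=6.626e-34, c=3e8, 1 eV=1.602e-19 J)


E_photon = hc / lambda
= (6.626e-34)(3e8) / (281.9e-9)
= 7.0514e-19 J
= 4.4016 eV
KE = E_photon - phi
= 4.4016 - 1.1
= 3.3016 eV

3.3016


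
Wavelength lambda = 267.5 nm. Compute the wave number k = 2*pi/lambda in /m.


k = 2 * pi / lambda
= 6.2832 / (267.5e-9)
= 6.2832 / 2.6750e-07
= 2.3489e+07 /m

2.3489e+07


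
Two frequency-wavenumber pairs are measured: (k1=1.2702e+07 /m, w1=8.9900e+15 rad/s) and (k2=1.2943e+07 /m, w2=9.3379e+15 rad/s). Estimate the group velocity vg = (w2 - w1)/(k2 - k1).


vg = (w2 - w1) / (k2 - k1)
= (9.3379e+15 - 8.9900e+15) / (1.2943e+07 - 1.2702e+07)
= 3.4790e+14 / 2.4100e+05
= 1.4436e+09 m/s

1.4436e+09


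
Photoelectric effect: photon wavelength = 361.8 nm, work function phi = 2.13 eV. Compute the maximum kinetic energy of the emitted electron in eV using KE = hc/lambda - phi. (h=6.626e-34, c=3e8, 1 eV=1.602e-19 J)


E_photon = hc / lambda
= (6.626e-34)(3e8) / (361.8e-9)
= 5.4942e-19 J
= 3.4296 eV
KE = E_photon - phi
= 3.4296 - 2.13
= 1.2996 eV

1.2996


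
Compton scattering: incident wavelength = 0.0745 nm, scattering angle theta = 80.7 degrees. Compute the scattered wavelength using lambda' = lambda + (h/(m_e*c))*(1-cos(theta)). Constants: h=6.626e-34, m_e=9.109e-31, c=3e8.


Compton wavelength: h/(m_e*c) = 2.4247e-12 m
d_lambda = 2.4247e-12 * (1 - cos(80.7 deg))
= 2.4247e-12 * 0.838396
= 2.0329e-12 m = 0.002033 nm
lambda' = 0.0745 + 0.002033
= 0.076533 nm

0.076533


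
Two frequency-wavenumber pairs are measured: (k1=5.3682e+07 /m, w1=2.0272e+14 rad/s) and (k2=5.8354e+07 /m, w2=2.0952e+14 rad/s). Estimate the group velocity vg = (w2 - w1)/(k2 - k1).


vg = (w2 - w1) / (k2 - k1)
= (2.0952e+14 - 2.0272e+14) / (5.8354e+07 - 5.3682e+07)
= 6.8000e+12 / 4.6720e+06
= 1.4555e+06 m/s

1.4555e+06


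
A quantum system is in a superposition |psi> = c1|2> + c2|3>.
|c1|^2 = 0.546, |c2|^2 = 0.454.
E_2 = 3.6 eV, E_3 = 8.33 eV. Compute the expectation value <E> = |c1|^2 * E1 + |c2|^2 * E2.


<E> = |c1|^2 * E1 + |c2|^2 * E2
= 0.546 * 3.6 + 0.454 * 8.33
= 1.9656 + 3.7818
= 5.7474 eV

5.7474


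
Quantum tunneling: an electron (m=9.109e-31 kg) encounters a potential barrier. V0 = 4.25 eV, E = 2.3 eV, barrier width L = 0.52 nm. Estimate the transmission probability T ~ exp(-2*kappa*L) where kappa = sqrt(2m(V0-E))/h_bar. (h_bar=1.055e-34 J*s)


V0 - E = 1.95 eV = 3.1239e-19 J
kappa = sqrt(2 * m * (V0-E)) / h_bar
= sqrt(2 * 9.109e-31 * 3.1239e-19) / 1.055e-34
= 7.1507e+09 /m
2*kappa*L = 2 * 7.1507e+09 * 0.52e-9
= 7.4367
T = exp(-7.4367) = 5.892312e-04

5.892312e-04


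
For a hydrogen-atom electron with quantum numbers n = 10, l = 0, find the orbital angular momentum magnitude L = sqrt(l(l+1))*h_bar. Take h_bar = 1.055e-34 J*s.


L = sqrt(l*(l+1)) * h_bar
= sqrt(0 * 1) * 1.055e-34
= sqrt(0) * 1.055e-34
= 0.0 * 1.055e-34
= 0.0000e+00 J*s

0.0000e+00


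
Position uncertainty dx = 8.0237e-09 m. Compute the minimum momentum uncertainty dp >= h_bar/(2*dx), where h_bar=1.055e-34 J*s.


dp = h_bar / (2 * dx)
= 1.055e-34 / (2 * 8.0237e-09)
= 1.055e-34 / 1.6047e-08
= 6.5743e-27 kg*m/s

6.5743e-27


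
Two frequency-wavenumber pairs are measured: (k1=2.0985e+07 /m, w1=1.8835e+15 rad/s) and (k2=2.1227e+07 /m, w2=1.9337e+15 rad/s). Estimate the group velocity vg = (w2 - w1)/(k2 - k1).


vg = (w2 - w1) / (k2 - k1)
= (1.9337e+15 - 1.8835e+15) / (2.1227e+07 - 2.0985e+07)
= 5.0200e+13 / 2.4200e+05
= 2.0744e+08 m/s

2.0744e+08


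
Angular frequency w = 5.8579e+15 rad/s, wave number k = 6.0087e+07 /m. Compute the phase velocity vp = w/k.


vp = w / k
= 5.8579e+15 / 6.0087e+07
= 9.7490e+07 m/s

9.7490e+07


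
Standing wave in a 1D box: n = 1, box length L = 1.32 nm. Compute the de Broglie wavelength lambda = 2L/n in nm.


lambda = 2L / n
= 2 * 1.32 / 1
= 2.64 / 1
= 2.64 nm

2.64


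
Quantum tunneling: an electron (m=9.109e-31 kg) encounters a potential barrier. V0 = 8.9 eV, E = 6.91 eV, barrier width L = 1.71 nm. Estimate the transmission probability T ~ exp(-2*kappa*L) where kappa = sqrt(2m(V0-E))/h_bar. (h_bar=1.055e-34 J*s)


V0 - E = 1.99 eV = 3.1880e-19 J
kappa = sqrt(2 * m * (V0-E)) / h_bar
= sqrt(2 * 9.109e-31 * 3.1880e-19) / 1.055e-34
= 7.2236e+09 /m
2*kappa*L = 2 * 7.2236e+09 * 1.71e-9
= 24.7048
T = exp(-24.7048) = 1.865652e-11

1.865652e-11


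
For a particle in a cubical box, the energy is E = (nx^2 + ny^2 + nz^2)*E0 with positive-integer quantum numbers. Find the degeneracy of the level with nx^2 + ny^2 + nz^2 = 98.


Enumerate all (nx, ny, nz) with nx^2 + ny^2 + nz^2 = 98:
(1,4,9)
(1,9,4)
(3,5,8)
(3,8,5)
(4,1,9)
(4,9,1)
(5,3,8)
(5,8,3)
(8,3,5)
(8,5,3)
(9,1,4)
(9,4,1)
Total degeneracy = 12

12


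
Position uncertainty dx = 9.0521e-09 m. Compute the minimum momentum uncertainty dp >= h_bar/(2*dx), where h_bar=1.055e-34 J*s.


dp = h_bar / (2 * dx)
= 1.055e-34 / (2 * 9.0521e-09)
= 1.055e-34 / 1.8104e-08
= 5.8274e-27 kg*m/s

5.8274e-27


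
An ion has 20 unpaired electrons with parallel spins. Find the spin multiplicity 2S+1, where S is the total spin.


Total spin S = N * (1/2) = 20 * 0.5 = 10.0
Spin multiplicity = 2S + 1
= 2 * 10.0 + 1
= 21

21


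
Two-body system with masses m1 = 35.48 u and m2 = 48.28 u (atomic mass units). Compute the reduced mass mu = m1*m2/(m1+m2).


mu = m1 * m2 / (m1 + m2)
= 35.48 * 48.28 / (35.48 + 48.28)
= 1712.9744 / 83.76
= 20.451 u

20.451


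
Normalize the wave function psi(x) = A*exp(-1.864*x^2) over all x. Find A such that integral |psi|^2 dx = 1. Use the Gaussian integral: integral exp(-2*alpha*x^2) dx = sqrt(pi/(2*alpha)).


integral |psi|^2 dx = A^2 * sqrt(pi/(2*alpha)) = 1
A^2 = sqrt(2*alpha/pi)
= sqrt(2 * 1.864 / pi)
= 1.089339
A = sqrt(1.089339)
= 1.0437

1.0437


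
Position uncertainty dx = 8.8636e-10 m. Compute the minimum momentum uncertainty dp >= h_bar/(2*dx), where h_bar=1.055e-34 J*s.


dp = h_bar / (2 * dx)
= 1.055e-34 / (2 * 8.8636e-10)
= 1.055e-34 / 1.7727e-09
= 5.9513e-26 kg*m/s

5.9513e-26


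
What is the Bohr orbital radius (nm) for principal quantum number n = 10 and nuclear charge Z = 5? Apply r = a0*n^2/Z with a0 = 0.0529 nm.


r = a0 * n^2 / Z
= 0.0529 * 10^2 / 5
= 0.0529 * 100 / 5
= 1.058 nm

1.058


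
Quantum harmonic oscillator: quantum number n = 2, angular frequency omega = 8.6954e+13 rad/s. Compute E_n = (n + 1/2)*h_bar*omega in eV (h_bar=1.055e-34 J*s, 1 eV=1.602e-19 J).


E = (n + 1/2) * h_bar * omega
= (2 + 0.5) * 1.055e-34 * 8.6954e+13
= 2.5 * 9.1736e-21
= 2.2934e-20 J
= 0.1432 eV

0.1432


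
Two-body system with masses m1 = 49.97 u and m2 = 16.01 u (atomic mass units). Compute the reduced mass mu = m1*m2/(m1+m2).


mu = m1 * m2 / (m1 + m2)
= 49.97 * 16.01 / (49.97 + 16.01)
= 800.0197 / 65.98
= 12.1252 u

12.1252


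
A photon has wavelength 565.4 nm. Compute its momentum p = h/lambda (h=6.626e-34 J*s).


p = h / lambda
= 6.626e-34 / (565.4e-9)
= 6.626e-34 / 5.6540e-07
= 1.1719e-27 kg*m/s

1.1719e-27


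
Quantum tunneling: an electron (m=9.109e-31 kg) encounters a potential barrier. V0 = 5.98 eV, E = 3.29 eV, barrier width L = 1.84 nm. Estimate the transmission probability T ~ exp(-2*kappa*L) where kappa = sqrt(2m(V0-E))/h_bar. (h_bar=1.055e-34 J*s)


V0 - E = 2.69 eV = 4.3094e-19 J
kappa = sqrt(2 * m * (V0-E)) / h_bar
= sqrt(2 * 9.109e-31 * 4.3094e-19) / 1.055e-34
= 8.3986e+09 /m
2*kappa*L = 2 * 8.3986e+09 * 1.84e-9
= 30.9067
T = exp(-30.9067) = 3.778995e-14

3.778995e-14


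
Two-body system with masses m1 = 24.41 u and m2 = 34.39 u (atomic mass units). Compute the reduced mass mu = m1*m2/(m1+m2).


mu = m1 * m2 / (m1 + m2)
= 24.41 * 34.39 / (24.41 + 34.39)
= 839.4599 / 58.8
= 14.2765 u

14.2765


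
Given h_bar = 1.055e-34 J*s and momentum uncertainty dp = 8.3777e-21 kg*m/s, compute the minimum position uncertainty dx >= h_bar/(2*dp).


dx = h_bar / (2 * dp)
= 1.055e-34 / (2 * 8.3777e-21)
= 1.055e-34 / 1.6755e-20
= 6.2965e-15 m

6.2965e-15


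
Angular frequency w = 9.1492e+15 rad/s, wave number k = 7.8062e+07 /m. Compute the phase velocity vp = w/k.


vp = w / k
= 9.1492e+15 / 7.8062e+07
= 1.1720e+08 m/s

1.1720e+08


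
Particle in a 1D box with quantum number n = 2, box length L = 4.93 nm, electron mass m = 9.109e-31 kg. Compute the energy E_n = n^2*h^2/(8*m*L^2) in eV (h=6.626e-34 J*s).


E = n^2 * h^2 / (8 * m * L^2)
= 2^2 * (6.626e-34)^2 / (8 * 9.109e-31 * (4.93e-9)^2)
= 4 * 4.3904e-67 / (8 * 9.109e-31 * 2.4305e-17)
= 9.9154e-21 J
= 0.0619 eV

0.0619


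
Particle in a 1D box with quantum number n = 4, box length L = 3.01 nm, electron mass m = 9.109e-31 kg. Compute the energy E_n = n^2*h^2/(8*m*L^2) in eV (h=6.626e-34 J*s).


E = n^2 * h^2 / (8 * m * L^2)
= 4^2 * (6.626e-34)^2 / (8 * 9.109e-31 * (3.01e-9)^2)
= 16 * 4.3904e-67 / (8 * 9.109e-31 * 9.0601e-18)
= 1.0640e-19 J
= 0.6642 eV

0.6642


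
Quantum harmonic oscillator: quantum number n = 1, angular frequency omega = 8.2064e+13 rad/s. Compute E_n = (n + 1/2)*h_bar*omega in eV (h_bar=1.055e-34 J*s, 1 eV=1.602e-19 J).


E = (n + 1/2) * h_bar * omega
= (1 + 0.5) * 1.055e-34 * 8.2064e+13
= 1.5 * 8.6578e-21
= 1.2987e-20 J
= 0.0811 eV

0.0811


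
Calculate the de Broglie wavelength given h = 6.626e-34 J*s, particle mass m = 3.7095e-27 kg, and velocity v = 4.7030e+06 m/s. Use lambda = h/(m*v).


lambda = h / (m * v)
= 6.626e-34 / (3.7095e-27 * 4.7030e+06)
= 6.626e-34 / 1.7446e-20
= 3.7981e-14 m

3.7981e-14


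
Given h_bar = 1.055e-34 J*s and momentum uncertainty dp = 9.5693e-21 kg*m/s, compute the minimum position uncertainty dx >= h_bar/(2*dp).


dx = h_bar / (2 * dp)
= 1.055e-34 / (2 * 9.5693e-21)
= 1.055e-34 / 1.9139e-20
= 5.5124e-15 m

5.5124e-15


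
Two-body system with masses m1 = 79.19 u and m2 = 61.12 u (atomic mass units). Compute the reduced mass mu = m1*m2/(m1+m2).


mu = m1 * m2 / (m1 + m2)
= 79.19 * 61.12 / (79.19 + 61.12)
= 4840.0928 / 140.31
= 34.4957 u

34.4957


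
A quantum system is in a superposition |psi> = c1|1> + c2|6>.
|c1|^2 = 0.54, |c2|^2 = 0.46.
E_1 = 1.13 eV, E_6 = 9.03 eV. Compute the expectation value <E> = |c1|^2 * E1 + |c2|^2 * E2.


<E> = |c1|^2 * E1 + |c2|^2 * E2
= 0.54 * 1.13 + 0.46 * 9.03
= 0.6102 + 4.1538
= 4.764 eV

4.764


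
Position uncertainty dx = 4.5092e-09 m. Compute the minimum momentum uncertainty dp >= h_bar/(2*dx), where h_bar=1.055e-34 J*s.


dp = h_bar / (2 * dx)
= 1.055e-34 / (2 * 4.5092e-09)
= 1.055e-34 / 9.0184e-09
= 1.1698e-26 kg*m/s

1.1698e-26


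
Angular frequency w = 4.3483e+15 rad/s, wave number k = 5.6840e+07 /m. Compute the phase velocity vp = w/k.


vp = w / k
= 4.3483e+15 / 5.6840e+07
= 7.6501e+07 m/s

7.6501e+07


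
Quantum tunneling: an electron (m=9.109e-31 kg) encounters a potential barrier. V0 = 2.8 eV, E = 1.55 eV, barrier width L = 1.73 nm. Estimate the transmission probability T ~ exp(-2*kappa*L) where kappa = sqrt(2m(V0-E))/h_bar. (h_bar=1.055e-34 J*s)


V0 - E = 1.25 eV = 2.0025e-19 J
kappa = sqrt(2 * m * (V0-E)) / h_bar
= sqrt(2 * 9.109e-31 * 2.0025e-19) / 1.055e-34
= 5.7251e+09 /m
2*kappa*L = 2 * 5.7251e+09 * 1.73e-9
= 19.8089
T = exp(-19.8089) = 2.495205e-09

2.495205e-09


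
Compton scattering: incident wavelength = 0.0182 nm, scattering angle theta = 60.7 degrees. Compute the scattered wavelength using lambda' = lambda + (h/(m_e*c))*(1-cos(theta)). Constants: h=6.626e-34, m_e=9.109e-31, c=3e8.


Compton wavelength: h/(m_e*c) = 2.4247e-12 m
d_lambda = 2.4247e-12 * (1 - cos(60.7 deg))
= 2.4247e-12 * 0.510618
= 1.2381e-12 m = 0.001238 nm
lambda' = 0.0182 + 0.001238
= 0.019438 nm

0.019438


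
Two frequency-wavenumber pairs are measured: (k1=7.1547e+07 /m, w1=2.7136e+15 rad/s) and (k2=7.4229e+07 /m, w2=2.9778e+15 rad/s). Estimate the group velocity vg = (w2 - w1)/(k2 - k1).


vg = (w2 - w1) / (k2 - k1)
= (2.9778e+15 - 2.7136e+15) / (7.4229e+07 - 7.1547e+07)
= 2.6420e+14 / 2.6820e+06
= 9.8509e+07 m/s

9.8509e+07


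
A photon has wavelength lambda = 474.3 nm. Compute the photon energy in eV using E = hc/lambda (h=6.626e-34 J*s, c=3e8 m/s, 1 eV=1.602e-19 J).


E = hc / lambda
= (6.626e-34)(3e8) / (474.3e-9)
= 1.9878e-25 / 4.7430e-07
= 4.1910e-19 J
Converting to eV: 4.1910e-19 / 1.602e-19
= 2.6161 eV

2.6161


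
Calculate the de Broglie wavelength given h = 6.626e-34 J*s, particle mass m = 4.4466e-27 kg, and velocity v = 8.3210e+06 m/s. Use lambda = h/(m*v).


lambda = h / (m * v)
= 6.626e-34 / (4.4466e-27 * 8.3210e+06)
= 6.626e-34 / 3.7000e-20
= 1.7908e-14 m

1.7908e-14


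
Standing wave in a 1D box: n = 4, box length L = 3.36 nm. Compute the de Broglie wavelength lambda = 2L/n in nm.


lambda = 2L / n
= 2 * 3.36 / 4
= 6.72 / 4
= 1.68 nm

1.68


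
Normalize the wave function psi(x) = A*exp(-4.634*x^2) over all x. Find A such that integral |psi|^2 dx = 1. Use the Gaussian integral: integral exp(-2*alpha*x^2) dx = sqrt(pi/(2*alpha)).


integral |psi|^2 dx = A^2 * sqrt(pi/(2*alpha)) = 1
A^2 = sqrt(2*alpha/pi)
= sqrt(2 * 4.634 / pi)
= 1.717584
A = sqrt(1.717584)
= 1.3106

1.3106


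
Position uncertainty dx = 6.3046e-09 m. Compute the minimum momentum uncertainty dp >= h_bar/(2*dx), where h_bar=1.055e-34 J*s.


dp = h_bar / (2 * dx)
= 1.055e-34 / (2 * 6.3046e-09)
= 1.055e-34 / 1.2609e-08
= 8.3669e-27 kg*m/s

8.3669e-27


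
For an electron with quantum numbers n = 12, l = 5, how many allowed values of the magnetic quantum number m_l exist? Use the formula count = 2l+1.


m_l ranges from -l to +l in integer steps
So m_l goes from -5 to +5
Count = 2l + 1 = 2*5 + 1
= 11

11


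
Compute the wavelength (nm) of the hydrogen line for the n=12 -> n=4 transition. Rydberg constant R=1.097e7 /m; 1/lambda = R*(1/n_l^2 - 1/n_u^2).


1/lambda = R * (1/n_l^2 - 1/n_u^2)
= 1.097e7 * (1/4^2 - 1/12^2)
= 1.097e7 * (0.0625 - 0.006944)
= 1.097e7 * 0.055556
= 6.0944e+05 /m
lambda = 1 / 6.0944e+05 = 1640.8387 nm

1640.8387


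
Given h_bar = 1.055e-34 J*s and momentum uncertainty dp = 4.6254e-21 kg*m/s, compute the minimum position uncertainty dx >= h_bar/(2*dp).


dx = h_bar / (2 * dp)
= 1.055e-34 / (2 * 4.6254e-21)
= 1.055e-34 / 9.2508e-21
= 1.1404e-14 m

1.1404e-14


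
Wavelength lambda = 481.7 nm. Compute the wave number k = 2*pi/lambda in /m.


k = 2 * pi / lambda
= 6.2832 / (481.7e-9)
= 6.2832 / 4.8170e-07
= 1.3044e+07 /m

1.3044e+07


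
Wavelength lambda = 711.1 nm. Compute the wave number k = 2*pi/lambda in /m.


k = 2 * pi / lambda
= 6.2832 / (711.1e-9)
= 6.2832 / 7.1110e-07
= 8.8359e+06 /m

8.8359e+06


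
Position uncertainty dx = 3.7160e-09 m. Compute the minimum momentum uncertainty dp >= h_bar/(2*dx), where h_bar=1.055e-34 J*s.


dp = h_bar / (2 * dx)
= 1.055e-34 / (2 * 3.7160e-09)
= 1.055e-34 / 7.4320e-09
= 1.4195e-26 kg*m/s

1.4195e-26


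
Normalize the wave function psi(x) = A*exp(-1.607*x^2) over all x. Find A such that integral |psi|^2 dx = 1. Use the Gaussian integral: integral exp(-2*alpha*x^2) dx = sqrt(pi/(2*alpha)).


integral |psi|^2 dx = A^2 * sqrt(pi/(2*alpha)) = 1
A^2 = sqrt(2*alpha/pi)
= sqrt(2 * 1.607 / pi)
= 1.011458
A = sqrt(1.011458)
= 1.0057

1.0057


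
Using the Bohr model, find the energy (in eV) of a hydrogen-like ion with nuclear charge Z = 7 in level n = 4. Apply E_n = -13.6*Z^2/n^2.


E_n = -13.6 * Z^2 / n^2
= -13.6 * 7^2 / 4^2
= -13.6 * 49 / 16
= -41.65 eV

-41.65


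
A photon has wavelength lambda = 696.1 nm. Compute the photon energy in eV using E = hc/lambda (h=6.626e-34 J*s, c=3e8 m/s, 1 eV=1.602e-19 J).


E = hc / lambda
= (6.626e-34)(3e8) / (696.1e-9)
= 1.9878e-25 / 6.9610e-07
= 2.8556e-19 J
Converting to eV: 2.8556e-19 / 1.602e-19
= 1.7825 eV

1.7825


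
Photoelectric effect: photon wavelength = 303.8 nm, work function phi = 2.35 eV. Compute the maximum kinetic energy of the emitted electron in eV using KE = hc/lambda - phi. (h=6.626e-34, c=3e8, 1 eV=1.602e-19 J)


E_photon = hc / lambda
= (6.626e-34)(3e8) / (303.8e-9)
= 6.5431e-19 J
= 4.0843 eV
KE = E_photon - phi
= 4.0843 - 2.35
= 1.7343 eV

1.7343


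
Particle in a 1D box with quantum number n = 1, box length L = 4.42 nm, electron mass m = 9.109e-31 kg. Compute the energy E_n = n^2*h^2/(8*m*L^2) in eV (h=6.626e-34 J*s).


E = n^2 * h^2 / (8 * m * L^2)
= 1^2 * (6.626e-34)^2 / (8 * 9.109e-31 * (4.42e-9)^2)
= 1 * 4.3904e-67 / (8 * 9.109e-31 * 1.9536e-17)
= 3.0839e-21 J
= 0.0193 eV

0.0193


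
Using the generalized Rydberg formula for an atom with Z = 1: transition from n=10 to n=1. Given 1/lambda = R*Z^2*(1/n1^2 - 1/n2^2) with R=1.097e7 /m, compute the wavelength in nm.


1/lambda = R * Z^2 * (1/n1^2 - 1/n2^2)
= 1.097e7 * 1^2 * (1/1^2 - 1/10^2)
= 1.097e7 * 1 * (1.0 - 0.01)
= 1.0860e+07 /m
lambda = 1 / 1.0860e+07
= 92.0785 nm

92.0785


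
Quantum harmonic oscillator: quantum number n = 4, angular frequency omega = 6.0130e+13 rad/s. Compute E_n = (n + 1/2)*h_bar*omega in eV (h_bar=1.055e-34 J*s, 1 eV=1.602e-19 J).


E = (n + 1/2) * h_bar * omega
= (4 + 0.5) * 1.055e-34 * 6.0130e+13
= 4.5 * 6.3437e-21
= 2.8547e-20 J
= 0.1782 eV

0.1782


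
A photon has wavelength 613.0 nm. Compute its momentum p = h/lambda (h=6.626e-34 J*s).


p = h / lambda
= 6.626e-34 / (613.0e-9)
= 6.626e-34 / 6.1300e-07
= 1.0809e-27 kg*m/s

1.0809e-27


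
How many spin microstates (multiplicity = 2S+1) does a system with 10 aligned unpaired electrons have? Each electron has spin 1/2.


Total spin S = N * (1/2) = 10 * 0.5 = 5.0
Spin multiplicity = 2S + 1
= 2 * 5.0 + 1
= 11

11


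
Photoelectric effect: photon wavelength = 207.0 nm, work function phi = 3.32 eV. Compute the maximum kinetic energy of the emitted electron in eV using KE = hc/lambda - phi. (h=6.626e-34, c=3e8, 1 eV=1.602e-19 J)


E_photon = hc / lambda
= (6.626e-34)(3e8) / (207.0e-9)
= 9.6029e-19 J
= 5.9943 eV
KE = E_photon - phi
= 5.9943 - 3.32
= 2.6743 eV

2.6743


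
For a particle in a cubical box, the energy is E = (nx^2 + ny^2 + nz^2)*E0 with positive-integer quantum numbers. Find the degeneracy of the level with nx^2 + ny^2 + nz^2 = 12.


Enumerate all (nx, ny, nz) with nx^2 + ny^2 + nz^2 = 12:
(2,2,2)
Total degeneracy = 1

1


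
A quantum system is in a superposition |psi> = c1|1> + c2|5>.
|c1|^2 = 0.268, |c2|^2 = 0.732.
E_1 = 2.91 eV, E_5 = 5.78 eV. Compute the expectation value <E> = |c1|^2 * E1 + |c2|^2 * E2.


<E> = |c1|^2 * E1 + |c2|^2 * E2
= 0.268 * 2.91 + 0.732 * 5.78
= 0.7799 + 4.231
= 5.0108 eV

5.0108


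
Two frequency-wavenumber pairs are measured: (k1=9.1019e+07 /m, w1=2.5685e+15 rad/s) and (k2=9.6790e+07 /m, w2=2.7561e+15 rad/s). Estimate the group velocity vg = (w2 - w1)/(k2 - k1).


vg = (w2 - w1) / (k2 - k1)
= (2.7561e+15 - 2.5685e+15) / (9.6790e+07 - 9.1019e+07)
= 1.8760e+14 / 5.7710e+06
= 3.2507e+07 m/s

3.2507e+07


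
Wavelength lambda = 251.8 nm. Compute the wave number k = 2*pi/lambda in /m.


k = 2 * pi / lambda
= 6.2832 / (251.8e-9)
= 6.2832 / 2.5180e-07
= 2.4953e+07 /m

2.4953e+07


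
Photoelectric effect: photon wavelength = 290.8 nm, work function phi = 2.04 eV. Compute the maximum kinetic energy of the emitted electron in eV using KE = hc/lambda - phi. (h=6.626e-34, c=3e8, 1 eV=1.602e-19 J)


E_photon = hc / lambda
= (6.626e-34)(3e8) / (290.8e-9)
= 6.8356e-19 J
= 4.2669 eV
KE = E_photon - phi
= 4.2669 - 2.04
= 2.2269 eV

2.2269


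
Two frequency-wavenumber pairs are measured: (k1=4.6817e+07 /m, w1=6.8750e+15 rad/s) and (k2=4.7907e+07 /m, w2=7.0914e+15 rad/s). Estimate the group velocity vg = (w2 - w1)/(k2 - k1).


vg = (w2 - w1) / (k2 - k1)
= (7.0914e+15 - 6.8750e+15) / (4.7907e+07 - 4.6817e+07)
= 2.1640e+14 / 1.0900e+06
= 1.9853e+08 m/s

1.9853e+08


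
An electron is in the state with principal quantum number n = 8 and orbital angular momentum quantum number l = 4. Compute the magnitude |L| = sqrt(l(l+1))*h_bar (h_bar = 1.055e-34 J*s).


L = sqrt(l*(l+1)) * h_bar
= sqrt(4 * 5) * 1.055e-34
= sqrt(20) * 1.055e-34
= 4.4721 * 1.055e-34
= 4.7181e-34 J*s

4.7181e-34


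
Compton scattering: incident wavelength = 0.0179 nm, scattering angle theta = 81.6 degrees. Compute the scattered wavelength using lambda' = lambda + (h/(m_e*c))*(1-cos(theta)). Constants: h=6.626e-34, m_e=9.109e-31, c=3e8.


Compton wavelength: h/(m_e*c) = 2.4247e-12 m
d_lambda = 2.4247e-12 * (1 - cos(81.6 deg))
= 2.4247e-12 * 0.853917
= 2.0705e-12 m = 0.00207 nm
lambda' = 0.0179 + 0.00207
= 0.01997 nm

0.01997


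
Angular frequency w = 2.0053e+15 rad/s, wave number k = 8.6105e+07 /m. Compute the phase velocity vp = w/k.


vp = w / k
= 2.0053e+15 / 8.6105e+07
= 2.3289e+07 m/s

2.3289e+07


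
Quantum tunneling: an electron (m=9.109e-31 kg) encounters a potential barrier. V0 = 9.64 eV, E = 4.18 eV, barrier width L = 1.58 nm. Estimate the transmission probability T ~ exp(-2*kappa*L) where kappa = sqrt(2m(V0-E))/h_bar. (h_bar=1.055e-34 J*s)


V0 - E = 5.46 eV = 8.7469e-19 J
kappa = sqrt(2 * m * (V0-E)) / h_bar
= sqrt(2 * 9.109e-31 * 8.7469e-19) / 1.055e-34
= 1.1965e+10 /m
2*kappa*L = 2 * 1.1965e+10 * 1.58e-9
= 37.8105
T = exp(-37.8105) = 3.794055e-17

3.794055e-17


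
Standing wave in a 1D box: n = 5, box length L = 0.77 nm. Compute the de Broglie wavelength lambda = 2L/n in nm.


lambda = 2L / n
= 2 * 0.77 / 5
= 1.54 / 5
= 0.308 nm

0.308


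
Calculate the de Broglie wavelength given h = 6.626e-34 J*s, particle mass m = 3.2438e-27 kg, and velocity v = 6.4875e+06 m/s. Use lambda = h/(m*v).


lambda = h / (m * v)
= 6.626e-34 / (3.2438e-27 * 6.4875e+06)
= 6.626e-34 / 2.1044e-20
= 3.1486e-14 m

3.1486e-14


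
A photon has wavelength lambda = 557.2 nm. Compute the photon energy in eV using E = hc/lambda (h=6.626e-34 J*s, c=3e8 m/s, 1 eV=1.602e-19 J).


E = hc / lambda
= (6.626e-34)(3e8) / (557.2e-9)
= 1.9878e-25 / 5.5720e-07
= 3.5675e-19 J
Converting to eV: 3.5675e-19 / 1.602e-19
= 2.2269 eV

2.2269


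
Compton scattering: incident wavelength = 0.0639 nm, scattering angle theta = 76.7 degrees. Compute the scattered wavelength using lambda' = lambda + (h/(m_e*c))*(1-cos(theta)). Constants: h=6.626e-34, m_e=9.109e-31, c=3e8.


Compton wavelength: h/(m_e*c) = 2.4247e-12 m
d_lambda = 2.4247e-12 * (1 - cos(76.7 deg))
= 2.4247e-12 * 0.76995
= 1.8669e-12 m = 0.001867 nm
lambda' = 0.0639 + 0.001867
= 0.065767 nm

0.065767


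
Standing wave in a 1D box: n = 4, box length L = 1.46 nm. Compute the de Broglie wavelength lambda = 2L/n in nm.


lambda = 2L / n
= 2 * 1.46 / 4
= 2.92 / 4
= 0.73 nm

0.73


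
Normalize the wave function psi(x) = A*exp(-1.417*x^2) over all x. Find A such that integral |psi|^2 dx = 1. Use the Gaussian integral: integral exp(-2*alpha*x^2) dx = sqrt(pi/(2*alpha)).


integral |psi|^2 dx = A^2 * sqrt(pi/(2*alpha)) = 1
A^2 = sqrt(2*alpha/pi)
= sqrt(2 * 1.417 / pi)
= 0.949784
A = sqrt(0.949784)
= 0.9746

0.9746


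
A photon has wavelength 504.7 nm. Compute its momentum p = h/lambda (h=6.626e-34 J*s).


p = h / lambda
= 6.626e-34 / (504.7e-9)
= 6.626e-34 / 5.0470e-07
= 1.3129e-27 kg*m/s

1.3129e-27


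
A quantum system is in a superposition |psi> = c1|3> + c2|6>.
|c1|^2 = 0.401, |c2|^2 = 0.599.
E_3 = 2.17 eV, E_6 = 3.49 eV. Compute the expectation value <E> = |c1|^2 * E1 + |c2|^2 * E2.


<E> = |c1|^2 * E1 + |c2|^2 * E2
= 0.401 * 2.17 + 0.599 * 3.49
= 0.8702 + 2.0905
= 2.9607 eV

2.9607


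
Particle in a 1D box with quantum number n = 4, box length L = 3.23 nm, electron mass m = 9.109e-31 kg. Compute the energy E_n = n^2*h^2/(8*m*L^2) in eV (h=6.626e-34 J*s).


E = n^2 * h^2 / (8 * m * L^2)
= 4^2 * (6.626e-34)^2 / (8 * 9.109e-31 * (3.23e-9)^2)
= 16 * 4.3904e-67 / (8 * 9.109e-31 * 1.0433e-17)
= 9.2397e-20 J
= 0.5768 eV

0.5768


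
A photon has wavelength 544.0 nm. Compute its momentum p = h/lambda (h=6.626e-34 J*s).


p = h / lambda
= 6.626e-34 / (544.0e-9)
= 6.626e-34 / 5.4400e-07
= 1.2180e-27 kg*m/s

1.2180e-27


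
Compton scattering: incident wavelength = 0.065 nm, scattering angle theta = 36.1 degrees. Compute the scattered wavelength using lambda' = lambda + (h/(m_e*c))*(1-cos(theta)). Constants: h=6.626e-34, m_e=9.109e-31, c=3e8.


Compton wavelength: h/(m_e*c) = 2.4247e-12 m
d_lambda = 2.4247e-12 * (1 - cos(36.1 deg))
= 2.4247e-12 * 0.19201
= 4.6557e-13 m = 0.000466 nm
lambda' = 0.065 + 0.000466
= 0.065466 nm

0.065466


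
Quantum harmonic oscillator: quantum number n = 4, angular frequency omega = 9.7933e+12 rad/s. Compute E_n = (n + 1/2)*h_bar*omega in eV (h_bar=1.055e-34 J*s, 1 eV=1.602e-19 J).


E = (n + 1/2) * h_bar * omega
= (4 + 0.5) * 1.055e-34 * 9.7933e+12
= 4.5 * 1.0332e-21
= 4.6494e-21 J
= 0.029 eV

0.029


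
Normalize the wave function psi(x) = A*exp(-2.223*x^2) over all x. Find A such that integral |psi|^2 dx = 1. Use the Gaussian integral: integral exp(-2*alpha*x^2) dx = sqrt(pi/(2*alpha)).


integral |psi|^2 dx = A^2 * sqrt(pi/(2*alpha)) = 1
A^2 = sqrt(2*alpha/pi)
= sqrt(2 * 2.223 / pi)
= 1.189624
A = sqrt(1.189624)
= 1.0907

1.0907


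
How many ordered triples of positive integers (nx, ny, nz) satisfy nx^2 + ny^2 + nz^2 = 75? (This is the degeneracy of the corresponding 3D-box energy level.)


Enumerate all (nx, ny, nz) with nx^2 + ny^2 + nz^2 = 75:
(1,5,7)
(1,7,5)
(5,1,7)
(5,5,5)
(5,7,1)
(7,1,5)
(7,5,1)
Total degeneracy = 7

7


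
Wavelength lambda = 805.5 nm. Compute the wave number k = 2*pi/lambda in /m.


k = 2 * pi / lambda
= 6.2832 / (805.5e-9)
= 6.2832 / 8.0550e-07
= 7.8004e+06 /m

7.8004e+06


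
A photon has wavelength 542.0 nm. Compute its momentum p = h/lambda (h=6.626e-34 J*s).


p = h / lambda
= 6.626e-34 / (542.0e-9)
= 6.626e-34 / 5.4200e-07
= 1.2225e-27 kg*m/s

1.2225e-27


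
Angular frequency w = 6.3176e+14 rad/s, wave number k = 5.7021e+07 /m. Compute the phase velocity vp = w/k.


vp = w / k
= 6.3176e+14 / 5.7021e+07
= 1.1079e+07 m/s

1.1079e+07


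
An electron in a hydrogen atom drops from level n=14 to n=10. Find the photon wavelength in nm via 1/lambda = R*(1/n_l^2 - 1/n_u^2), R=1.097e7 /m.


1/lambda = R * (1/n_l^2 - 1/n_u^2)
= 1.097e7 * (1/10^2 - 1/14^2)
= 1.097e7 * (0.01 - 0.005102)
= 1.097e7 * 0.004898
= 5.3731e+04 /m
lambda = 1 / 5.3731e+04 = 18611.3643 nm

18611.3643


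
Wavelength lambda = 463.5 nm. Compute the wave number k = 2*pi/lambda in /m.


k = 2 * pi / lambda
= 6.2832 / (463.5e-9)
= 6.2832 / 4.6350e-07
= 1.3556e+07 /m

1.3556e+07


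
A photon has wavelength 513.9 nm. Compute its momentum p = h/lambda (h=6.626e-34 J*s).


p = h / lambda
= 6.626e-34 / (513.9e-9)
= 6.626e-34 / 5.1390e-07
= 1.2894e-27 kg*m/s

1.2894e-27


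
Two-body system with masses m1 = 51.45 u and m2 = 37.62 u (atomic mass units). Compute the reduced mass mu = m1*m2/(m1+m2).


mu = m1 * m2 / (m1 + m2)
= 51.45 * 37.62 / (51.45 + 37.62)
= 1935.549 / 89.07
= 21.7307 u

21.7307


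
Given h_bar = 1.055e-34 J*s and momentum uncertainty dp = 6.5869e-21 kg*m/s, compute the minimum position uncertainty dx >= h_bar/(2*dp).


dx = h_bar / (2 * dp)
= 1.055e-34 / (2 * 6.5869e-21)
= 1.055e-34 / 1.3174e-20
= 8.0083e-15 m

8.0083e-15


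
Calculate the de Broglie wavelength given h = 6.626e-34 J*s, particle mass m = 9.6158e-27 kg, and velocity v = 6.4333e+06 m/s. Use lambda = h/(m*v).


lambda = h / (m * v)
= 6.626e-34 / (9.6158e-27 * 6.4333e+06)
= 6.626e-34 / 6.1861e-20
= 1.0711e-14 m

1.0711e-14


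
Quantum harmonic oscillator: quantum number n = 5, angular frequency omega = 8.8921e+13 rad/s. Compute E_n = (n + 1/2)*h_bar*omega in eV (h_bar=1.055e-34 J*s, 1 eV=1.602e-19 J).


E = (n + 1/2) * h_bar * omega
= (5 + 0.5) * 1.055e-34 * 8.8921e+13
= 5.5 * 9.3812e-21
= 5.1596e-20 J
= 0.3221 eV

0.3221


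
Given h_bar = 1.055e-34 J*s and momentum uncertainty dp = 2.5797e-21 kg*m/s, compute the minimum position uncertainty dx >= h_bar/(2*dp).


dx = h_bar / (2 * dp)
= 1.055e-34 / (2 * 2.5797e-21)
= 1.055e-34 / 5.1594e-21
= 2.0448e-14 m

2.0448e-14


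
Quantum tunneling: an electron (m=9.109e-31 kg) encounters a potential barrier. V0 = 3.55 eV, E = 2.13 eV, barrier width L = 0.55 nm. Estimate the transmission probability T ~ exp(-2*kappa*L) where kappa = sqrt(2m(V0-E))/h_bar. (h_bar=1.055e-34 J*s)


V0 - E = 1.42 eV = 2.2748e-19 J
kappa = sqrt(2 * m * (V0-E)) / h_bar
= sqrt(2 * 9.109e-31 * 2.2748e-19) / 1.055e-34
= 6.1020e+09 /m
2*kappa*L = 2 * 6.1020e+09 * 0.55e-9
= 6.7122
T = exp(-6.7122) = 1.215965e-03

1.215965e-03
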